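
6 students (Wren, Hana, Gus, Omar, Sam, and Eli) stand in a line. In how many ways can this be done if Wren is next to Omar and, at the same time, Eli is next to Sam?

96

Treat {Wren,Omar} as one block (2 orders) and {Eli,Sam} as another (2 orders).
That leaves 4 units to arrange: 2 × 2 × 4! = 4 × 24 = 96.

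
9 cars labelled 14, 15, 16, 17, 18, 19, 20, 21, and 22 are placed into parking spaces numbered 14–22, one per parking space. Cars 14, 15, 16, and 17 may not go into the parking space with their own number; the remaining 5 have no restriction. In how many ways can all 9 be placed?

Let Aᵢ (for 14 ≤ i ≤ 17) be the placements that put car i in its forbidden parking space. Any j of these fix j positions, leaving (9−j)! ways to fill the rest, and there are C(4,j) ways to pick which j.
By inclusion–exclusion, the number of valid placements is Σ_{j=0}^{4} (−1)^j C(4,j)·(9−j)!.
Computing: 362880 − 161280 + 30240 − 2880 + 120 = 229080.

229080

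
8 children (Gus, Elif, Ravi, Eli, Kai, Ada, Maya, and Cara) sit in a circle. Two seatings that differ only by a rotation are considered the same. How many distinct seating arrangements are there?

5040

Seat Gus anywhere (absorbing the rotational symmetry), then permute the other 7: (7)! = 5040.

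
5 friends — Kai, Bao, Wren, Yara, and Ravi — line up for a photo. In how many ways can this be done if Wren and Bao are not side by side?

72

There are 5! = 120 arrangements in all. If Wren and Bao are adjacent, merging them into one block gives 2·(4)! = 48 arrangements.
Complementary counting: 120 − 48 = 72.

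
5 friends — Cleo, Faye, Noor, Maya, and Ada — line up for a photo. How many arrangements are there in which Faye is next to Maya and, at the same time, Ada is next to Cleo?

24

Treat {Faye,Maya} as one block (2 orders) and {Ada,Cleo} as another (2 orders).
That leaves 3 units to arrange: 2 × 2 × 3! = 4 × 6 = 24.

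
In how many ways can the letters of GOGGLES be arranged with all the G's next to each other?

120

Treat the 3 copies of G as a single block. The multiset to arrange is then {GGG, E, L, O, S}, 5 items in all.
All 5 items are distinct, so there are (5)! = 120 arrangements.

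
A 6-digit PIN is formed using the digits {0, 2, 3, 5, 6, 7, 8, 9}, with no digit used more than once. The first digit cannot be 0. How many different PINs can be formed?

17640

The first digit has 8−1 = 7 choices (anything except 0).
The remaining 5 digits are filled from the other 7 symbols without repetition: 7 × 6 × 5 × 4 × 3 = 2520.
Total: 7 × 2520 = 17640.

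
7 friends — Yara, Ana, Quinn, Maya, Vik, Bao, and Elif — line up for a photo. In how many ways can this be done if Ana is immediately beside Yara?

1440

Place the 5 others and the Ana-Yara pair as 6 objects in a line; the pair has 2 internal arrangements.
That gives 2 × 6! = 2 × 720 = 1440.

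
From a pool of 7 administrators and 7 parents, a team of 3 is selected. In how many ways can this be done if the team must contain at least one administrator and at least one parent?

294

With no constraint there are C(14,3) = 364 possible selections.
Selections missing a whole group: no administrators → C(7,3) = 35; no parents → C(7,3) = 35.
Both groups omitted at once is impossible, so 364 − 70 = 294.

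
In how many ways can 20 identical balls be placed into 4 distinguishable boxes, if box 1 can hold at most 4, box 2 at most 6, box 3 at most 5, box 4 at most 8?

Without the upper bounds there are C(23,3) = 1771 ways to split 20 among 4 boxes.
Subtract solutions that violate a single cap (substitute x_i' = x_i − (cap_i+1)): x_1 ≥ 5 gives C(18,3) = 816; x_2 ≥ 7 gives C(16,3) = 560; x_3 ≥ 6 gives C(17,3) = 680; x_4 ≥ 9 gives C(14,3) = 364. Together 2420.
Add back pairs where two caps are both exceeded: 165 + 220 + 84 + 120 + 35 + 56 = 680.
Subtract triples: 10 + 0 + 1 + 0 = 11.
By inclusion–exclusion the count is 1771 − 2420 + 680 − 11 = 20.

20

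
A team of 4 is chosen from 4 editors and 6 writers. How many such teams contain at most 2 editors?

185

Split by how many editors are chosen (0 through 2).
Sum: C(4,0)·C(6,4) + C(4,1)·C(6,3) + C(4,2)·C(6,2) = 15 + 80 + 90 = 185.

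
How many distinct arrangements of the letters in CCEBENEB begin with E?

With the first slot taken by E, it remains to arrange the other 7 letters (CCBENEB).
Those 7 letters have B appearing twice, C appearing twice, and E appearing twice, giving (7)!/(2!·2!·2!) = 630.

630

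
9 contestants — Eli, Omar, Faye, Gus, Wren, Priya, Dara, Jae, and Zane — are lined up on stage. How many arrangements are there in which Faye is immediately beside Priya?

80640

Place the 7 others and the Faye-Priya pair as 8 objects in a line; the pair has 2 internal arrangements.
So the count is 2·(8)! = 80640.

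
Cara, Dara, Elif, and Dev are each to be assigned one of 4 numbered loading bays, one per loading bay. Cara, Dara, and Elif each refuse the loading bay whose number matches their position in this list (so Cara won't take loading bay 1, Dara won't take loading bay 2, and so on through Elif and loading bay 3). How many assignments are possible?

11

Let Aᵢ (for i ∈ {1, 2, 3}) be the placements that put person i in their forbidden loading bay. Any j of these fix j positions, leaving (4−j)! ways to fill the rest, and there are C(3,j) ways to pick which j.
By inclusion–exclusion, the number of valid placements is Σ_{j=0}^{3} (−1)^j C(3,j)·(4−j)!.
Computing: 24 − 18 + 6 − 1 = 11.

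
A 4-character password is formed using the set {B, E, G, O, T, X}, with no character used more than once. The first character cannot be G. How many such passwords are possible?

300

The first character has 6−1 = 5 choices (anything except G).
The remaining 3 characters are filled from the other 5 symbols without repetition: 5 × 4 × 3 = 60.
Total: 5 × 60 = 300.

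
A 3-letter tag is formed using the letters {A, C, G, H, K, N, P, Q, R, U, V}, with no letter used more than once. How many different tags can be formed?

990

This is a permutation of 3 out of 11: P(11,3) = 11!/8!.
11 × 10 × 9 = 990.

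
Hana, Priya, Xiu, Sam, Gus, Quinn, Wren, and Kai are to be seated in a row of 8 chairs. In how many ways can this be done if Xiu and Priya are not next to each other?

Of the 8! = 40320 arrangements, those with Xiu and Priya adjacent number 2 × 7! = 10080 (treat the pair as a block with 2 internal orders).
Complementary counting: 40320 − 10080 = 30240.

30240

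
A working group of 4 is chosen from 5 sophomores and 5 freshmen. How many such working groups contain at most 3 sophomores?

Split by how many sophomores are chosen (0 through 3).
Sum: C(5,0)·C(5,4) + C(5,1)·C(5,3) + C(5,2)·C(5,2) + C(5,3)·C(5,1) = 5 + 50 + 100 + 50 = 205.

205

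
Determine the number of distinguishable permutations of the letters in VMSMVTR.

Letter multiplicities in VMSMVTR: M×2, R×1, S×1, T×1, V×2.
Dividing 7! = 5040 by 2!·2! = 4 for the repeated letters gives 1260.

1260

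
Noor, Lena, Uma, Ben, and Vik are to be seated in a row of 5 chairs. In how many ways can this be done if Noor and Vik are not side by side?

72

Of the 5! = 120 arrangements, those with Noor and Vik adjacent number 2 × 4! = 48 (treat the pair as a block with 2 internal orders).
So 120 − 48 = 72 arrangements keep them apart.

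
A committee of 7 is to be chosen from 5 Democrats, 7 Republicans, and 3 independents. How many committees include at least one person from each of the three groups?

5516

Total 7-person selections from all 15: C(15,7) = 6435.
Subtract selections that omit an entire group: no Democrats → C(10,7) = 120; no Republicans → C(8,7) = 8; no independents → C(12,7) = 792.
Add back selections omitting two groups (i.e. drawn from a single group): C(5,7) + C(7,7) + C(3,7) = 1.
By inclusion–exclusion: 6435 − 920 + 1 = 5516.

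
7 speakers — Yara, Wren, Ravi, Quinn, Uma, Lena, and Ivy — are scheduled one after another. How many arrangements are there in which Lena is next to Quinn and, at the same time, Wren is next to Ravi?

480

Treat {Lena,Quinn} as one block (2 orders) and {Wren,Ravi} as another (2 orders).
That leaves 5 units to arrange: 2 × 2 × 5! = 4 × 120 = 480.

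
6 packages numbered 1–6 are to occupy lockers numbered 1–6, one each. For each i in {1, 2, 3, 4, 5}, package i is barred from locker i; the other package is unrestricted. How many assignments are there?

Let Aᵢ (for 1 ≤ i ≤ 5) be the placements that put package i in its forbidden locker. Any j of these fix j positions, leaving (6−j)! ways to fill the rest, and there are C(5,j) ways to pick which j.
By inclusion–exclusion, the number of valid placements is Σ_{j=0}^{5} (−1)^j C(5,j)·(6−j)!.
Computing: 720 − 600 + 240 − 60 + 10 − 1 = 309.

309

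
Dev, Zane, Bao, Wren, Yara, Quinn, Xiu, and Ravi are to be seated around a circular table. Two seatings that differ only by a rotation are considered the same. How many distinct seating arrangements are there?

5040

Fix one person's seat to break rotational symmetry; the remaining 7 people can be arranged in (7)! = 5040 ways.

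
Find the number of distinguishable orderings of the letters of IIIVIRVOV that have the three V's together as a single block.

Treat the 3 copies of V as a single block. The multiset to arrange is then {VVV, I, I, I, I, O, R}, 7 items in all.
That gives (7)!/(4!) = 210 arrangements.

210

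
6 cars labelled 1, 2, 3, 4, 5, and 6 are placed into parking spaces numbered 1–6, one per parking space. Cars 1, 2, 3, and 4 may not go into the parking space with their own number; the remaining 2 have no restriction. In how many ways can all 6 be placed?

362

Let Aᵢ (for 1 ≤ i ≤ 4) be the placements that put car i in its forbidden parking space. Any j of these fix j positions, leaving (6−j)! ways to fill the rest, and there are C(4,j) ways to pick which j.
By inclusion–exclusion, the number of valid placements is Σ_{j=0}^{4} (−1)^j C(4,j)·(6−j)!.
Computing: 720 − 480 + 144 − 24 + 2 = 362.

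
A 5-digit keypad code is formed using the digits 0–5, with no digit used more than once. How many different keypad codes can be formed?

720

This is a permutation of 5 out of 6: P(6,5) = 6!/1!.
That product is 6 × 5 × 4 × 3 × 2 = 720.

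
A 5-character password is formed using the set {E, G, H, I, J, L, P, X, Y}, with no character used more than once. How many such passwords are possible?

15120

Choose and order 5 of the 9 symbols: the first character has 9 options, the next 8, and so on down to 5.
That product is 9 × 8 × 7 × 6 × 5 = 15120.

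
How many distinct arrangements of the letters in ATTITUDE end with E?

840

Fix E in the last position and arrange the remaining 7 letters.
Those 7 letters have T appearing 3 times, giving (7)!/(3!) = 840.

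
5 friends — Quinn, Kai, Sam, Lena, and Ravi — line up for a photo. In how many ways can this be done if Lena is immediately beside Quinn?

48

Treat {Lena, Quinn} as a single unit. There are 4 units to order, and the pair itself can be ordered 2 ways.
That gives 2 × 4! = 2 × 24 = 48.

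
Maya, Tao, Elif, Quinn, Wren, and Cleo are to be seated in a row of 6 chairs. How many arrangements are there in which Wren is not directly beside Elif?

Of the 6! = 720 arrangements, those with Wren and Elif adjacent number 2 × 5! = 240 (treat the pair as a block with 2 internal orders).
So 720 − 240 = 480 arrangements keep them apart.

480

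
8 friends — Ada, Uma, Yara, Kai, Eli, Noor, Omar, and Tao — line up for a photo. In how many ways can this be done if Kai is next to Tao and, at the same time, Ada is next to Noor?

Treat {Kai,Tao} as one block (2 orders) and {Ada,Noor} as another (2 orders).
That leaves 6 units to arrange: 2 × 2 × 6! = 4 × 720 = 2880.

2880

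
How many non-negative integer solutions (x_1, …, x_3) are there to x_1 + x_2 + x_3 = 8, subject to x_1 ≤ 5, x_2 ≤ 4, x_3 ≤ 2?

By stars and bars, unrestricted non-negative solutions to x_1+…+x_3 = 8 number C(8+2,2) = 45.
Subtract solutions that violate a single cap (substitute x_i' = x_i − (cap_i+1)): x_1 ≥ 6 gives C(4,2) = 6; x_2 ≥ 5 gives C(5,2) = 10; x_3 ≥ 3 gives C(7,2) = 21. Together 37.
Add back pairs where two caps are both exceeded: 0 + 0 + 1 = 1.
By inclusion–exclusion the count is 45 − 37 + 1 = 9.

9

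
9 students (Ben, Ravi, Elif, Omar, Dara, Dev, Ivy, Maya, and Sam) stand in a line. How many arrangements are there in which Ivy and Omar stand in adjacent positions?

80640

Place the 7 others and the Ivy-Omar pair as 8 objects in a line; the pair has 2 internal arrangements.
That gives 2 × 8! = 2 × 40320 = 80640.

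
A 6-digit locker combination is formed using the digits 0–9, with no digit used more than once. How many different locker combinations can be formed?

151200

With no repetition, fill the 6 digits in order: 10 choices, then 9, down to 5.
That product is 10 × 9 × 8 × 7 × 6 × 5 = 151200.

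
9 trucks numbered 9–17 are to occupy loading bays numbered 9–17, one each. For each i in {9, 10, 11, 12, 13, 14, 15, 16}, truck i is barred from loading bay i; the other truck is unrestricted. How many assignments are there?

148329

Let Aᵢ (for 9 ≤ i ≤ 16) be the placements that put truck i in its forbidden loading bay. Any j of these fix j positions, leaving (9−j)! ways to fill the rest, and there are C(8,j) ways to pick which j.
By inclusion–exclusion, the number of valid placements is Σ_{j=0}^{8} (−1)^j C(8,j)·(9−j)!.
Computing: 362880 − 322560 + 141120 − 40320 + 8400 − 1344 + 168 − 16 + 1 = 148329.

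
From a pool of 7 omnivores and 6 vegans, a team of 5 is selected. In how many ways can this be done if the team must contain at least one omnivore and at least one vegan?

1260

Total 5-person selections from all 13: C(13,5) = 1287.
Subtract selections that omit an entire group: no omnivores → C(6,5) = 6; no vegans → C(7,5) = 21.
Both groups omitted at once is impossible, so 1287 − 27 = 1260.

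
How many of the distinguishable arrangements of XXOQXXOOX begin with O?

With the first slot taken by O, it remains to arrange the other 8 letters (XXQXXOOX).
Those 8 letters have O appearing twice and X appearing 5 times, giving (8)!/(5!·2!) = 168.

168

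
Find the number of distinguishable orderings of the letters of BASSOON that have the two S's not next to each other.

There are 7!/(2!·2!) = 1260 arrangements of BASSOON in total.
If the two S's are adjacent, glue them into one block, leaving 6 items to arrange: (6)!/(2!) = 360 ways.
Subtracting, 1260 − 360 = 900 arrangements keep the S's apart.

900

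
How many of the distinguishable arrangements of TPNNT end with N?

Fix N in the last position and arrange the remaining 4 letters.
Those 4 letters have T appearing twice, giving (4)!/(2!) = 12.

12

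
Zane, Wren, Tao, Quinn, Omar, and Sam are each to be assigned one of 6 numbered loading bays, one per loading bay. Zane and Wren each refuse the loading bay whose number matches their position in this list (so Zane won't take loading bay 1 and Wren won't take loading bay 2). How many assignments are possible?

504

Let Aᵢ (for i ∈ {1, 2}) be the placements that put person i in their forbidden loading bay. Any j of these fix j positions, leaving (6−j)! ways to fill the rest, and there are C(2,j) ways to pick which j.
By inclusion–exclusion, the number of valid placements is Σ_{j=0}^{2} (−1)^j C(2,j)·(6−j)!.
Computing: 720 − 240 + 24 = 504.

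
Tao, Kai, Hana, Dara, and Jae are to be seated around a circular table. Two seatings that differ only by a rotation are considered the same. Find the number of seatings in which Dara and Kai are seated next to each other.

12

Treat {Dara, Kai} as one unit (2 internal orders) and seat the resulting 4 units around the table: (3)! circular arrangements.
So 2 × (3)! = 2 × 6 = 12.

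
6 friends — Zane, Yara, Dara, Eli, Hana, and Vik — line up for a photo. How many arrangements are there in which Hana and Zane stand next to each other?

Glue Hana and Zane into one block (2 internal orders), leaving 5 units to arrange in a row.
So the count is 2·(5)! = 240.

240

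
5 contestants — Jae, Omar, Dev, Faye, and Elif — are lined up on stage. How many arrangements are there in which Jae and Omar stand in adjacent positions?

48

Glue Jae and Omar into one block (2 internal orders), leaving 4 units to arrange in a row.
So the count is 2·(4)! = 48.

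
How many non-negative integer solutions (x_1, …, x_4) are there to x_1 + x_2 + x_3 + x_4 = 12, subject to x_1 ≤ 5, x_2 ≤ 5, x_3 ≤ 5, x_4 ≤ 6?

150

Ignoring the caps, the number of non-negative solutions to x_1+…+x_4 = 12 is C(15,3) = 455.
Subtract solutions that violate a single cap (substitute x_i' = x_i − (cap_i+1)): x_1 ≥ 6 gives C(9,3) = 84; x_2 ≥ 6 gives C(9,3) = 84; x_3 ≥ 6 gives C(9,3) = 84; x_4 ≥ 7 gives C(8,3) = 56. Together 308.
Add back pairs where two caps are both exceeded: 1 + 1 + 0 + 1 + 0 + 0 = 3.
By inclusion–exclusion the count is 455 − 308 + 3 = 150.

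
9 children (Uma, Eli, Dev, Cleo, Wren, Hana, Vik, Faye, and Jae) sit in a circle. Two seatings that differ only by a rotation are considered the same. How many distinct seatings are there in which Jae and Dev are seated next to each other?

10080

Glue Jae and Dev into a block (2 internal orders). Seating 8 units around a circle gives (7)! arrangements.
So 2 × (7)! = 2 × 5040 = 10080.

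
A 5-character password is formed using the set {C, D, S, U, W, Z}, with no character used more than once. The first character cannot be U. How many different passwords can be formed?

600

The first character has 6−1 = 5 choices (anything except U).
The remaining 4 characters are filled from the other 5 symbols without repetition: 5 × 4 × 3 × 2 = 120.
Total: 5 × 120 = 600.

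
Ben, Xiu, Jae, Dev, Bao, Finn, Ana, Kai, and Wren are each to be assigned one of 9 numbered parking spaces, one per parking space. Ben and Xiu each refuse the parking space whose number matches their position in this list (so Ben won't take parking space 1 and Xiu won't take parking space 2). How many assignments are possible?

287280

Let Aᵢ (for i ∈ {1, 2}) be the placements that put person i in their forbidden parking space. Any j of these fix j positions, leaving (9−j)! ways to fill the rest, and there are C(2,j) ways to pick which j.
By inclusion–exclusion, the number of valid placements is Σ_{j=0}^{2} (−1)^j C(2,j)·(9−j)!.
Computing: 362880 − 80640 + 5040 = 287280.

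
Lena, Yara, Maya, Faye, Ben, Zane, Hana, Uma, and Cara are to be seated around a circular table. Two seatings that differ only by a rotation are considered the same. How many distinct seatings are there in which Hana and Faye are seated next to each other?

Treat {Hana, Faye} as one unit (2 internal orders) and seat the resulting 8 units around the table: (7)! circular arrangements.
So 2 × (7)! = 2 × 5040 = 10080.

10080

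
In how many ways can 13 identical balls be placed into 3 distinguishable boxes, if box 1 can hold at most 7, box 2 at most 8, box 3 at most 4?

25

Ignoring the caps, the number of non-negative solutions to x_1+…+x_3 = 13 is C(15,2) = 105.
Subtract solutions that violate a single cap (substitute x_i' = x_i − (cap_i+1)): x_1 ≥ 8 gives C(7,2) = 21; x_2 ≥ 9 gives C(6,2) = 15; x_3 ≥ 5 gives C(10,2) = 45. Together 81.
Add back pairs where two caps are both exceeded: 0 + 1 + 0 = 1.
By inclusion–exclusion the count is 105 − 81 + 1 = 25.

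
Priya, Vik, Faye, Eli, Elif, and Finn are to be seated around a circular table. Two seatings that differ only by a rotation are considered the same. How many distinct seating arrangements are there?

120

Around a circle, 6 distinct people have 6!/6 = (5)! = 120 rotationally distinct seatings.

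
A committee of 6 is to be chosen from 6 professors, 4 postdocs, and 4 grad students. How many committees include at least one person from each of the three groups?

2556

Unrestricted: C(14,6) = 3003 ways to pick any 6 of the 14.
Selections missing a whole group: no professors → C(8,6) = 28; no postdocs → C(10,6) = 210; no grad students → C(10,6) = 210.
Add back selections omitting two groups (i.e. drawn from a single group): C(6,6) + C(4,6) + C(4,6) = 1.
By inclusion–exclusion: 3003 − 448 + 1 = 2556.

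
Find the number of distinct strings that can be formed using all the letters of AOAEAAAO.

Letter multiplicities in AOAEAAAO: A×5, E×1, O×2.
Dividing 8! = 40320 by 5!·2! = 240 for the repeated letters gives 168.

168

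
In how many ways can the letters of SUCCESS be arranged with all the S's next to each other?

60

Treat the 3 copies of S as a single block. The multiset to arrange is then {SSS, C, C, E, U}, 5 items in all.
That gives (5)!/(2!) = 60 arrangements.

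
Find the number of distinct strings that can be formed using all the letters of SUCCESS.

SUCCESS has 7 letters with C appearing twice and S appearing 3 times.
The number of distinct arrangements is 7!/(3!·2!) = 5040/12 = 420.

420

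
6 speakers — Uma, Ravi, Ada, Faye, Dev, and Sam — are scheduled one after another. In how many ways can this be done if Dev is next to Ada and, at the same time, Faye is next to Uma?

Treat {Dev,Ada} as one block (2 orders) and {Faye,Uma} as another (2 orders).
That leaves 4 units to arrange: 2 × 2 × 4! = 4 × 24 = 96.

96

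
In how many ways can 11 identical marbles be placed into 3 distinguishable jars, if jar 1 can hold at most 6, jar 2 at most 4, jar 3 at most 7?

25

Without the upper bounds there are C(13,2) = 78 ways to split 11 among 3 jars.
Subtract solutions that violate a single cap (substitute x_i' = x_i − (cap_i+1)): x_1 ≥ 7 gives C(6,2) = 15; x_2 ≥ 5 gives C(8,2) = 28; x_3 ≥ 8 gives C(5,2) = 10. Together 53.
No two caps can be exceeded simultaneously, so the pair terms are all 0.
By inclusion–exclusion the count is 78 − 53 + 0 = 25.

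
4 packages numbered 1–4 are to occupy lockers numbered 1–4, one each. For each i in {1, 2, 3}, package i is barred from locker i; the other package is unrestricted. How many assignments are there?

Let Aᵢ (for i ∈ {1, 2, 3}) be the placements that put package i in its forbidden locker. Any j of these fix j positions, leaving (4−j)! ways to fill the rest, and there are C(3,j) ways to pick which j.
By inclusion–exclusion, the number of valid placements is Σ_{j=0}^{3} (−1)^j C(3,j)·(4−j)!.
Computing: 24 − 18 + 6 − 1 = 11.

11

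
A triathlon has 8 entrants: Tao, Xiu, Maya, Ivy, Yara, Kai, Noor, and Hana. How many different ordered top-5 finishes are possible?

6720

This is an ordered selection of 5 from 8: P(8,5).
That gives 8 × 7 × 6 × 5 × 4 = 6720.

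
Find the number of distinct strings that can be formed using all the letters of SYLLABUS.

10080

Letter multiplicities in SYLLABUS: A×1, B×1, L×2, S×2, U×1, Y×1.
So there are 8! / (2!·2!) = 10080 distinguishable arrangements.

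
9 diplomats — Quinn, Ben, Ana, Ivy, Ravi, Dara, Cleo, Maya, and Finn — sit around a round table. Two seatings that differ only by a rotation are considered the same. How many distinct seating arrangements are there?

Around a circle, 9 distinct people have 9!/9 = (8)! = 40320 rotationally distinct seatings.

40320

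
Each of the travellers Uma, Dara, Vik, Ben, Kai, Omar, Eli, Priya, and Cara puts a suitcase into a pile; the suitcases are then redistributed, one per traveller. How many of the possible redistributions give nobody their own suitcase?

133496

This is the derangement count D_9: permutations of 9 items with no fixed point.
By inclusion–exclusion this is Σ_{j=0}^{9} (−1)^j C(9,j)·(9−j)!.
Computing: 362880 − 362880 + 181440 − 60480 + 15120 − 3024 + 504 − 72 + 9 − 1 = 133496.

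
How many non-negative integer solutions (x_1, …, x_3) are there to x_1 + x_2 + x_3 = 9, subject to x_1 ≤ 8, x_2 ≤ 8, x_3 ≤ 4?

38

Without the upper bounds there are C(11,2) = 55 ways to split 9 among 3 variables.
Subtract solutions that violate a single cap (substitute x_i' = x_i − (cap_i+1)): x_1 ≥ 9 gives C(2,2) = 1; x_2 ≥ 9 gives C(2,2) = 1; x_3 ≥ 5 gives C(6,2) = 15. Together 17.
No two caps can be exceeded simultaneously, so the pair terms are all 0.
By inclusion–exclusion the count is 55 − 17 + 0 = 38.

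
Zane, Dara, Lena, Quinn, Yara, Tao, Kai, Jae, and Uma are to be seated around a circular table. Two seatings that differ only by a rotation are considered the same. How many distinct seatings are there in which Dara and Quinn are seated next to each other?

10080

Treat {Dara, Quinn} as one unit (2 internal orders) and seat the resulting 8 units around the table: (7)! circular arrangements.
So 2 × (7)! = 2 × 5040 = 10080.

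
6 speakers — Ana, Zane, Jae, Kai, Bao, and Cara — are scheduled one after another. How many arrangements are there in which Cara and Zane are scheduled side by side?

Place the 4 others and the Cara-Zane pair as 5 objects in a line; the pair has 2 internal arrangements.
That gives 2 × 5! = 2 × 120 = 240.

240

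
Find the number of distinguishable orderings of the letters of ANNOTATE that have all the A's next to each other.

Treat the 2 copies of A as a single block. The multiset to arrange is then {AA, E, N, N, O, T, T}, 7 items in all.
That gives (7)!/(2!·2!) = 1260 arrangements.

1260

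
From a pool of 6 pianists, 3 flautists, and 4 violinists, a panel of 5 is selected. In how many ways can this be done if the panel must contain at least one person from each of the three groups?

894

Unrestricted: C(13,5) = 1287 ways to pick any 5 of the 13.
Selections missing a whole group: no pianists → C(7,5) = 21; no flautists → C(10,5) = 252; no violinists → C(9,5) = 126.
Add back selections omitting two groups (i.e. drawn from a single group): C(6,5) + C(3,5) + C(4,5) = 6.
By inclusion–exclusion: 1287 − 399 + 6 = 894.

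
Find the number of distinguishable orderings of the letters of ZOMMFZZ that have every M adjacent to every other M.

120

Treat the 2 copies of M as a single block. The multiset to arrange is then {MM, F, O, Z, Z, Z}, 6 items in all.
That gives (6)!/(3!) = 120 arrangements.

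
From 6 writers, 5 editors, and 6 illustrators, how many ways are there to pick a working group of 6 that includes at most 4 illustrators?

Split by how many illustrators are chosen (0 through 4).
Sum: C(6,0)·C(11,6) + C(6,1)·C(11,5) + C(6,2)·C(11,4) + C(6,3)·C(11,3) + C(6,4)·C(11,2) = 462 + 2772 + 4950 + 3300 + 825 = 12309.

12309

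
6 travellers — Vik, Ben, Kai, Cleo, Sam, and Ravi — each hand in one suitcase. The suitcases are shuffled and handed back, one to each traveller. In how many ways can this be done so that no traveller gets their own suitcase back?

Let Aᵢ be the assignments in which traveller i gets their own suitcase. We want the size of the complement of A₁∪…∪A_6.
By inclusion–exclusion this is Σ_{j=0}^{6} (−1)^j C(6,j)·(6−j)!.
Computing: 720 − 720 + 360 − 120 + 30 − 6 + 1 = 265.

265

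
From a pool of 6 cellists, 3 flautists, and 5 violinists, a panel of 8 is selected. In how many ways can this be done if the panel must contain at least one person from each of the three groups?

Unrestricted: C(14,8) = 3003 ways to pick any 8 of the 14.
Subtract selections that omit an entire group: no cellists → C(8,8) = 1; no flautists → C(11,8) = 165; no violinists → C(9,8) = 9.
Add back selections omitting two groups (i.e. drawn from a single group): C(6,8) + C(3,8) + C(5,8) = 0.
By inclusion–exclusion: 3003 − 175 + 0 = 2828.

2828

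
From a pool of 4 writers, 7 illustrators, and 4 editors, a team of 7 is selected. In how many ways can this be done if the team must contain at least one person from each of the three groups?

With no constraint there are C(15,7) = 6435 possible selections.
Selections missing a whole group: no writers → C(11,7) = 330; no illustrators → C(8,7) = 8; no editors → C(11,7) = 330.
Add back selections omitting two groups (i.e. drawn from a single group): C(4,7) + C(7,7) + C(4,7) = 1.
By inclusion–exclusion: 6435 − 668 + 1 = 5768.

5768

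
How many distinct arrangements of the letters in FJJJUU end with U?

With the last slot taken by U, it remains to arrange the other 5 letters (FJJJU).
Those 5 letters have J appearing 3 times, giving (5)!/(3!) = 20.

20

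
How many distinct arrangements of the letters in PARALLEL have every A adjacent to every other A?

Treat the 2 copies of A as a single block. The multiset to arrange is then {AA, E, L, L, L, P, R}, 7 items in all.
That gives (7)!/(3!) = 840 arrangements.

840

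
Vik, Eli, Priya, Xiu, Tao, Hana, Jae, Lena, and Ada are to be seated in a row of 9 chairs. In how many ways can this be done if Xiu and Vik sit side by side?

80640

Place the 7 others and the Xiu-Vik pair as 8 objects in a line; the pair has 2 internal arrangements.
So the count is 2·(8)! = 80640.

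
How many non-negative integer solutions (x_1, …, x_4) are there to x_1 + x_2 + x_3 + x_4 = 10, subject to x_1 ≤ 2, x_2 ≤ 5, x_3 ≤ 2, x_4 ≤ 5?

27

By stars and bars, unrestricted non-negative solutions to x_1+…+x_4 = 10 number C(10+3,3) = 286.
Subtract solutions that violate a single cap (substitute x_i' = x_i − (cap_i+1)): x_1 ≥ 3 gives C(10,3) = 120; x_2 ≥ 6 gives C(7,3) = 35; x_3 ≥ 3 gives C(10,3) = 120; x_4 ≥ 6 gives C(7,3) = 35. Together 310.
Add back pairs where two caps are both exceeded: 4 + 35 + 4 + 4 + 0 + 4 = 51.
By inclusion–exclusion the count is 286 − 310 + 51 = 27.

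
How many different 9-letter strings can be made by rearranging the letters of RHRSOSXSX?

15120

Letter multiplicities in RHRSOSXSX: H×1, O×1, R×2, S×3, X×2.
The number of distinct arrangements is 9!/(3!·2!·2!) = 362880/24 = 15120.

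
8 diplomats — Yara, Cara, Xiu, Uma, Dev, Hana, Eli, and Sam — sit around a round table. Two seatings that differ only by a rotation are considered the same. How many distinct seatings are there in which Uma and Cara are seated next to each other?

1440

Treat {Uma, Cara} as one unit (2 internal orders) and seat the resulting 7 units around the table: (6)! circular arrangements.
So 2 × (6)! = 2 × 720 = 1440.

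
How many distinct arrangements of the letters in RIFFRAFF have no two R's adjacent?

Total arrangements of RIFFRAFF: 8!/(4!·2!) = 840.
Arrangements with the R's together: treat RR as one letter, giving (7)!/(4!) = 210.
Subtracting, 840 − 210 = 630 arrangements keep the R's apart.

630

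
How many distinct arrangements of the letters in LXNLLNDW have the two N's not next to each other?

There are 8!/(3!·2!) = 3360 arrangements of LXNLLNDW in total.
Arrangements with the N's together: treat NN as one letter, giving (7)!/(3!) = 840.
Hence 3360 − 840 = 2520.

2520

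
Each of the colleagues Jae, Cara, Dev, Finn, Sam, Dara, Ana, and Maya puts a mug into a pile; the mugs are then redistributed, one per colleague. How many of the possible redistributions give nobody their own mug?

This is the derangement count D_8: permutations of 8 items with no fixed point.
By inclusion–exclusion this is Σ_{j=0}^{8} (−1)^j C(8,j)·(8−j)!.
Computing: 40320 − 40320 + 20160 − 6720 + 1680 − 336 + 56 − 8 + 1 = 14833.

14833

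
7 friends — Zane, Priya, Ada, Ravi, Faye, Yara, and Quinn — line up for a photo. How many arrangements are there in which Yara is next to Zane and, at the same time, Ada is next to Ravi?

480

Treat {Yara,Zane} as one block (2 orders) and {Ada,Ravi} as another (2 orders).
That leaves 5 units to arrange: 2 × 2 × 5! = 4 × 120 = 480.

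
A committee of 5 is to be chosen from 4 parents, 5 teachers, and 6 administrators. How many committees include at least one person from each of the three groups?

2170

With no constraint there are C(15,5) = 3003 possible selections.
Selections missing a whole group: no parents → C(11,5) = 462; no teachers → C(10,5) = 252; no administrators → C(9,5) = 126.
Add back selections omitting two groups (i.e. drawn from a single group): C(4,5) + C(5,5) + C(6,5) = 7.
By inclusion–exclusion: 3003 − 840 + 7 = 2170.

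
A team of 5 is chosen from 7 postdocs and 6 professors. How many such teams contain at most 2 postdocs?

Split by how many postdocs are chosen (0 through 2).
Sum: C(7,0)·C(6,5) + C(7,1)·C(6,4) + C(7,2)·C(6,3) = 6 + 105 + 420 = 531.

531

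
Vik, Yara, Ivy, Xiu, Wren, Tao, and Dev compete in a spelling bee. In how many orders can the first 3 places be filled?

This is an ordered selection of 3 from 7: P(7,3).
That gives 7 × 6 × 5 = 210.

210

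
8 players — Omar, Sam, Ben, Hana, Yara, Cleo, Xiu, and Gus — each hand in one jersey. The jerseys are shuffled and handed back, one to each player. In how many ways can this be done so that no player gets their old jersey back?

14833

Count assignments avoiding every fixed point. For any j of the 8 players fixed to their old jersey, the other 8−j can be arranged in (8−j)! ways.
By inclusion–exclusion this is Σ_{j=0}^{8} (−1)^j C(8,j)·(8−j)!.
Computing: 40320 − 40320 + 20160 − 6720 + 1680 − 336 + 56 − 8 + 1 = 14833.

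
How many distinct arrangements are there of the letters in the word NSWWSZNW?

1680

NSWWSZNW has 8 letters with N appearing twice, S appearing twice, and W appearing 3 times.
The number of distinct arrangements is 8!/(3!·2!·2!) = 40320/24 = 1680.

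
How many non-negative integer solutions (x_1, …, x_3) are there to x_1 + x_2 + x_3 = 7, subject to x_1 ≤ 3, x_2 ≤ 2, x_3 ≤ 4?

By stars and bars, unrestricted non-negative solutions to x_1+…+x_3 = 7 number C(7+2,2) = 36.
Subtract solutions that violate a single cap (substitute x_i' = x_i − (cap_i+1)): x_1 ≥ 4 gives C(5,2) = 10; x_2 ≥ 3 gives C(6,2) = 15; x_3 ≥ 5 gives C(4,2) = 6. Together 31.
Add back pairs where two caps are both exceeded: 1 + 0 + 0 = 1.
By inclusion–exclusion the count is 36 − 31 + 1 = 6.

6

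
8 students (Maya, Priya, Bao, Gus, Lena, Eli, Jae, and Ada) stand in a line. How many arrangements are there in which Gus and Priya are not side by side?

30240

Of the 8! = 40320 arrangements, those with Gus and Priya adjacent number 2 × 7! = 10080 (treat the pair as a block with 2 internal orders).
Complementary counting: 40320 − 10080 = 30240.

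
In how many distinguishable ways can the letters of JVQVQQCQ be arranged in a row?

The 8 letters of JVQVQQCQ have repeats: Q appearing 4 times and V appearing twice.
The number of distinct arrangements is 8!/(4!·2!) = 40320/48 = 840.

840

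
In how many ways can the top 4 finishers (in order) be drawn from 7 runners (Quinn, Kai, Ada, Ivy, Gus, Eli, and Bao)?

840

This is an ordered selection of 4 from 7: P(7,4).
That gives 7 × 6 × 5 × 4 = 840.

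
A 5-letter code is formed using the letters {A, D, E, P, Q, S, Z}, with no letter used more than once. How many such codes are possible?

2520

This is a permutation of 5 out of 7: P(7,5) = 7!/2!.
7 × 6 × 5 × 4 × 3 = 2520.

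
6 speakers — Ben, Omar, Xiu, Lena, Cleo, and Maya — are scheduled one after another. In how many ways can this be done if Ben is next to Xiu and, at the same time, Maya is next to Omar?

96

Treat {Ben,Xiu} as one block (2 orders) and {Maya,Omar} as another (2 orders).
That leaves 4 units to arrange: 2 × 2 × 4! = 4 × 24 = 96.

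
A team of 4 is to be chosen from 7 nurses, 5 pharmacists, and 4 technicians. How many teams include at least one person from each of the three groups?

Total 4-person selections from all 16: C(16,4) = 1820.
Subtract selections that omit an entire group: no nurses → C(9,4) = 126; no pharmacists → C(11,4) = 330; no technicians → C(12,4) = 495.
Add back selections omitting two groups (i.e. drawn from a single group): C(7,4) + C(5,4) + C(4,4) = 41.
By inclusion–exclusion: 1820 − 951 + 41 = 910.

910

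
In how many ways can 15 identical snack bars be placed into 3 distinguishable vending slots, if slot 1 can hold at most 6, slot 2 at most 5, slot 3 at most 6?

6

Ignoring the caps, the number of non-negative solutions to x_1+…+x_3 = 15 is C(17,2) = 136.
Subtract solutions that violate a single cap (substitute x_i' = x_i − (cap_i+1)): x_1 ≥ 7 gives C(10,2) = 45; x_2 ≥ 6 gives C(11,2) = 55; x_3 ≥ 7 gives C(10,2) = 45. Together 145.
Add back pairs where two caps are both exceeded: 6 + 3 + 6 = 15.
By inclusion–exclusion the count is 136 − 145 + 15 = 6.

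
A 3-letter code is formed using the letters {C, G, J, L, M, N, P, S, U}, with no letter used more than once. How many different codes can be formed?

504

With no repetition, fill the 3 letters in order: 9 choices, then 8, down to 7.
That product is 9 × 8 × 7 = 504.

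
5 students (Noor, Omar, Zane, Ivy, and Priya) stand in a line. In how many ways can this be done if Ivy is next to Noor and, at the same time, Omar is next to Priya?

Treat {Ivy,Noor} as one block (2 orders) and {Omar,Priya} as another (2 orders).
That leaves 3 units to arrange: 2 × 2 × 3! = 4 × 6 = 24.

24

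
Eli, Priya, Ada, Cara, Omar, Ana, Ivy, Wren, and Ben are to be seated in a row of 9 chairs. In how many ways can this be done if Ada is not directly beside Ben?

Of the 9! = 362880 arrangements, those with Ada and Ben adjacent number 2 × 8! = 80640 (treat the pair as a block with 2 internal orders).
So 362880 − 80640 = 282240 arrangements keep them apart.

282240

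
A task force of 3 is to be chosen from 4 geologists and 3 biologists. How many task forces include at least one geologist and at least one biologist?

30

Unrestricted: C(7,3) = 35 ways to pick any 3 of the 7.
Subtract selections that omit an entire group: no geologists → C(3,3) = 1; no biologists → C(4,3) = 4.
Both groups omitted at once is impossible, so 35 − 5 = 30.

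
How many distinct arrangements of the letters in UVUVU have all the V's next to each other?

Treat the 2 copies of V as a single block. The multiset to arrange is then {VV, U, U, U}, 4 items in all.
That gives (4)!/(3!) = 4 arrangements.

4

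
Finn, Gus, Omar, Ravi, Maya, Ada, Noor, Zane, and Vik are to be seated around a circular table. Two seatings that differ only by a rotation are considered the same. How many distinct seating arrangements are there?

Seat Finn anywhere (absorbing the rotational symmetry), then permute the other 8: (8)! = 40320.

40320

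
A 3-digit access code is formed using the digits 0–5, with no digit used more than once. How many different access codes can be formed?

This is a permutation of 3 out of 6: P(6,3) = 6!/3!.
That product is 6 × 5 × 4 = 120.

120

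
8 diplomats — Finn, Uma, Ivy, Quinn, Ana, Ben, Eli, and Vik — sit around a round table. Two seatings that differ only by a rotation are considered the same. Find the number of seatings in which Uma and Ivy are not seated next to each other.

3600

All circular seatings of 8 people number (7)! = 5040.
Those with Uma next to Ivy: fuse the pair into one unit and seat 7 units around a circle — 2·(6)! = 1440.
Subtracting, 5040 − 1440 = 3600.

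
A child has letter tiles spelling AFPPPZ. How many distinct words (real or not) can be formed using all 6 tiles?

The 6 letters of AFPPPZ have repeats: P appearing 3 times.
Dividing 6! = 720 by 3! = 6 for the repeated letters gives 120.

120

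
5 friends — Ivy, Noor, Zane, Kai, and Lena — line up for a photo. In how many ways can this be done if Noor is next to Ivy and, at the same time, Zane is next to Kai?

Treat {Noor,Ivy} as one block (2 orders) and {Zane,Kai} as another (2 orders).
That leaves 3 units to arrange: 2 × 2 × 3! = 4 × 6 = 24.

24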